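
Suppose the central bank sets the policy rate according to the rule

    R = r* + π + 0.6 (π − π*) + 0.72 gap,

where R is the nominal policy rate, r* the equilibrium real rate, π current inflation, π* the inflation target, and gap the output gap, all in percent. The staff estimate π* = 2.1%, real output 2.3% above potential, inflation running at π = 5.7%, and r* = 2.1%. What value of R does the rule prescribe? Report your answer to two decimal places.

11.62%

Output 2.3% above potential → gap = 2.3.
R = 2.1 + 5.7 + 0.6 × (5.7 − 2.1) + 0.72 × 2.3
   = 2.1 + 5.7 + 2.16 + 1.656 = 11.62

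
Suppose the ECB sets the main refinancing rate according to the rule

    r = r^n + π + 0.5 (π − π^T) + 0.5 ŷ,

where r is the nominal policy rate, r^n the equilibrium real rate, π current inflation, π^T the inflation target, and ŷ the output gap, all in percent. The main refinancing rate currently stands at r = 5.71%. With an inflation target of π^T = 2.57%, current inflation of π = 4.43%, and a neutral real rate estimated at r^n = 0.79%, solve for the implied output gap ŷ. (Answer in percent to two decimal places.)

0.5 ŷ = 5.71 − 0.79 − 4.43 − 0.5 × (4.43 − 2.57) = -0.44
ŷ = -0.44 / 0.5 = -0.88

-0.88%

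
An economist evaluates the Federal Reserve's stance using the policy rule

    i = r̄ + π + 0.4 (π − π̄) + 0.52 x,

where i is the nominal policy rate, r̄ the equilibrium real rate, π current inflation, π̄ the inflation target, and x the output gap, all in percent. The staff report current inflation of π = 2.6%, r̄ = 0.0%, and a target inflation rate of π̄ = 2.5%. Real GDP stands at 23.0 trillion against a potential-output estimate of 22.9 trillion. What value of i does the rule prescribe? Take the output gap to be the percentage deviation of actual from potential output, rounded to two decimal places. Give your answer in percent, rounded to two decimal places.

Output gap = 100 × (23.0 − 22.9) / 22.9 = 0.44%.
i = 0.00 + 2.60 + 0.4 × (2.60 − 2.50) + 0.52 × 0.44
   = 0.00 + 2.6 + 0.04 + 0.2288 = 2.87

2.87%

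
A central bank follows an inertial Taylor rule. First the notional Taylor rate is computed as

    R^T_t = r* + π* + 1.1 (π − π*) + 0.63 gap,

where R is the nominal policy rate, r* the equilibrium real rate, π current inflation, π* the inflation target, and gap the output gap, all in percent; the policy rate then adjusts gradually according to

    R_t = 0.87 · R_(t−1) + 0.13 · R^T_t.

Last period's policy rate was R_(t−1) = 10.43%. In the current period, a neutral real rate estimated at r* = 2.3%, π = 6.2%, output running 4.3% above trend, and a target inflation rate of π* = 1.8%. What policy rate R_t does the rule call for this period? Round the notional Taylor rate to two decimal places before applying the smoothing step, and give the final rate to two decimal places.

10.59%

Output 4.3% above potential → gap = 4.3.
R^T_t = 2.3 + 1.8 + 1.1 × (6.2 − 1.8) + 0.63 × 4.3
   = 2.3 + 1.8 + 4.84 + 2.709 = 11.65
R_t = 0.87 × 10.43 + 0.13 × 11.65 = 9.0741 + 1.5145 = 10.59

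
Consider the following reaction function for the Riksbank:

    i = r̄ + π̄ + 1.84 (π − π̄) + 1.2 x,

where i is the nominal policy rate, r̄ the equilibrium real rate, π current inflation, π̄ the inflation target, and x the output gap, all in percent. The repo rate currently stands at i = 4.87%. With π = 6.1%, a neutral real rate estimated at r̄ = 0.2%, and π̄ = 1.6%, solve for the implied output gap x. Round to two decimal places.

-4.34%

1.2 x = 4.87 − 0.2 − 1.6 − 1.84 × (6.1 − 1.6) = -5.21
x = -5.21 / 1.2 = -4.34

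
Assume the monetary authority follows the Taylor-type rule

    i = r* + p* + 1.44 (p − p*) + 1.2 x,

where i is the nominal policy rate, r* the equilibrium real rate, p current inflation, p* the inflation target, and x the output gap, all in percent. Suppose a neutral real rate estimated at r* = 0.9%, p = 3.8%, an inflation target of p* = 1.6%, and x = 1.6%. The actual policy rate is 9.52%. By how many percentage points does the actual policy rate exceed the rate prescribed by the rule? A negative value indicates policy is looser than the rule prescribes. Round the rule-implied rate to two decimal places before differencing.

1.93 pp

i = 0.9 + 1.6 + 1.44 × (3.8 − 1.6) + 1.2 × 1.6
   = 0.9 + 1.6 + 3.168 + 1.92 = 7.59
Deviation = 9.52 − 7.59 = 1.93 pp.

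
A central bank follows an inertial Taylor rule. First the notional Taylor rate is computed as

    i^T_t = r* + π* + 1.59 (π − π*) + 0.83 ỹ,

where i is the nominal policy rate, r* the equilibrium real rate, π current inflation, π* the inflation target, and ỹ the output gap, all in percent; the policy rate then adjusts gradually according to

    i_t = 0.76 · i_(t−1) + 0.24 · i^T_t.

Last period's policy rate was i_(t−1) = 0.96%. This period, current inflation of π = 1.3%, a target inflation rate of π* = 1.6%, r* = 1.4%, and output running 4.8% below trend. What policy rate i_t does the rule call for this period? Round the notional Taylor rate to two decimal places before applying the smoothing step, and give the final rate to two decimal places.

0.38%

Output 4.8% below potential → ỹ = -4.8.
i^T_t = 1.4 + 1.6 + 1.59 × (1.3 − 1.6) + 0.83 × (-4.8)
   = 1.4 + 1.6 − 0.477 − 3.984 = -1.46
i_t = 0.76 × 0.96 + 0.24 × (-1.46) = 0.7296 − 0.3504 = 0.38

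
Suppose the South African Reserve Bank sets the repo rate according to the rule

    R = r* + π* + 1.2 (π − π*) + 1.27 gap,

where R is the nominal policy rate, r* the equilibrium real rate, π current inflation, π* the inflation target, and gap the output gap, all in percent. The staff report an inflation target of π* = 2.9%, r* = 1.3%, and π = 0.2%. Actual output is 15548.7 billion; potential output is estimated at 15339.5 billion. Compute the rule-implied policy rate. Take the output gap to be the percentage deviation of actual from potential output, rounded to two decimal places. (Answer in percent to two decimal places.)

Output gap = 100 × (15548.7 − 15339.5) / 15339.5 = 1.36%.
R = 1.30 + 2.90 + 1.2 × (0.20 − 2.90) + 1.27 × 1.36
   = 1.30 + 2.9 − 3.24 + 1.7272 = 2.69

2.69%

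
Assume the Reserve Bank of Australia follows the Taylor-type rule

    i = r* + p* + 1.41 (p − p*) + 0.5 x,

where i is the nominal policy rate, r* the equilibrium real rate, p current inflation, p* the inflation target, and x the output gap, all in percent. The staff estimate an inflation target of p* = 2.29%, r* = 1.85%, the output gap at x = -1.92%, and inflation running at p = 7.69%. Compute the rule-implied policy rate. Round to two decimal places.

10.79%

i = 1.85 + 2.29 + 1.41 × (7.69 − 2.29) + 0.5 × (-1.92)
   = 1.85 + 2.29 + 7.614 − 0.96 = 10.79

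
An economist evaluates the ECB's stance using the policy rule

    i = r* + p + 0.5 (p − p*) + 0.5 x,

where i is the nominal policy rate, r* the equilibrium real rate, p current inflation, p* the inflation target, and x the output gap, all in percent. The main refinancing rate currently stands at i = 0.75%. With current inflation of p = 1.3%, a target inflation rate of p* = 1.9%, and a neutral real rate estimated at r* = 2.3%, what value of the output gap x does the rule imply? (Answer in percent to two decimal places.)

0.5 x = 0.75 − 2.3 − 1.3 − 0.5 × (1.3 − 1.9) = -2.55
x = -2.55 / 0.5 = -5.10

-5.10%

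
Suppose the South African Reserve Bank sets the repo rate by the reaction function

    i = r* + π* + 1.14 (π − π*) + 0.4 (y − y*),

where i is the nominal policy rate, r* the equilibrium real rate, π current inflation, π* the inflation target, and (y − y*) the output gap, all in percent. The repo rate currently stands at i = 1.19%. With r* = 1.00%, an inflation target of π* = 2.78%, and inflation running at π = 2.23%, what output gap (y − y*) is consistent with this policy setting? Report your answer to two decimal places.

0.4 (y − y*) = 1.19 − 1.00 − 2.78 − 1.14 × (2.23 − 2.78) = -1.963
(y − y*) = -1.963 / 0.4 = -4.91

-4.91%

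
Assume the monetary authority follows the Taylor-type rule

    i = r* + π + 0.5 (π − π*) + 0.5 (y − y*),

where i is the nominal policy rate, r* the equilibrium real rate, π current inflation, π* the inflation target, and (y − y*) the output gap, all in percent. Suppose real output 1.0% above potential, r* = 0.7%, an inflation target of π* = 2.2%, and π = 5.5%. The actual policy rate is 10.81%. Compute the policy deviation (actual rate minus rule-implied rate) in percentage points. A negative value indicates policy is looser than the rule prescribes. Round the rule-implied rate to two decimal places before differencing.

Output 1.0% above potential → (y − y*) = 1.0.
i = 0.7 + 5.5 + 0.5 × (5.5 − 2.2) + 0.5 × 1.0
   = 0.7 + 5.5 + 1.65 + 0.5 = 8.35
Deviation = 10.81 − 8.35 = 2.46 pp.

2.46 pp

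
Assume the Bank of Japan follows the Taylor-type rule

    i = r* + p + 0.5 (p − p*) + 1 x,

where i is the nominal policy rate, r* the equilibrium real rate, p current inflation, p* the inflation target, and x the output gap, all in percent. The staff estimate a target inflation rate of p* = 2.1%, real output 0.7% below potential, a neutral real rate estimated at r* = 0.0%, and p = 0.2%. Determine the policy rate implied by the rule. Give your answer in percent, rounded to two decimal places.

Output 0.7% below potential → x = -0.7.
i = 0.0 + 0.2 + 0.5 × (0.2 − 2.1) + 1 × (-0.7)
   = 0.0 + 0.2 − 0.95 − 0.7 = -1.45

-1.45%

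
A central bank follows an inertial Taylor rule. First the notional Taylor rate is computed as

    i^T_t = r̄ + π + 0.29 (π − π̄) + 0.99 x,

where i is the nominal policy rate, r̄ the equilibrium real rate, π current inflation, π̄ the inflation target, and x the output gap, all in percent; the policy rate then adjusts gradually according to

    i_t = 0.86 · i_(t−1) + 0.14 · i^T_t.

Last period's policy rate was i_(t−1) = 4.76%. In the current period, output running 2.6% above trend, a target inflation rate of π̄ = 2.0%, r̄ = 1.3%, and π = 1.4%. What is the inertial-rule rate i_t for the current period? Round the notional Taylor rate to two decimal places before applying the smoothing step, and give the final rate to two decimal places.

Output 2.6% above potential → x = 2.6.
i^T_t = 1.3 + 1.4 + 0.29 × (1.4 − 2.0) + 0.99 × 2.6
   = 1.3 + 1.4 − 0.174 + 2.574 = 5.10
i_t = 0.86 × 4.76 + 0.14 × 5.10 = 4.0936 + 0.714 = 4.81

4.81%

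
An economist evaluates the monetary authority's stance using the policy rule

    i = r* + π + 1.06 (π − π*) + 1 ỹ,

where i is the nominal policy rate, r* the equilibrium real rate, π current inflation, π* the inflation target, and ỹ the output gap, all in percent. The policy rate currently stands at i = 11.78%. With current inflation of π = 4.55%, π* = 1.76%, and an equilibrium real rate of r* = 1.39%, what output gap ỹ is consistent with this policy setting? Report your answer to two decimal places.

1 ỹ = 11.78 − 1.39 − 4.55 − 1.06 × (4.55 − 1.76) = 2.8826
ỹ = 2.8826 / 1 = 2.88

2.88%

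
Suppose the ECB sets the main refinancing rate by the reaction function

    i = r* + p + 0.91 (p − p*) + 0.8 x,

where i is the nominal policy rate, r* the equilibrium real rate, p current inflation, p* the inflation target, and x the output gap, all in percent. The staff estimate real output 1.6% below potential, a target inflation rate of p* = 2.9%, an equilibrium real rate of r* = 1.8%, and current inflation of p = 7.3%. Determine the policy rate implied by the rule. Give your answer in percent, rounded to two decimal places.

11.82%

Output 1.6% below potential → x = -1.6.
i = 1.8 + 7.3 + 0.91 × (7.3 − 2.9) + 0.8 × (-1.6)
   = 1.8 + 7.3 + 4.004 − 1.28 = 11.82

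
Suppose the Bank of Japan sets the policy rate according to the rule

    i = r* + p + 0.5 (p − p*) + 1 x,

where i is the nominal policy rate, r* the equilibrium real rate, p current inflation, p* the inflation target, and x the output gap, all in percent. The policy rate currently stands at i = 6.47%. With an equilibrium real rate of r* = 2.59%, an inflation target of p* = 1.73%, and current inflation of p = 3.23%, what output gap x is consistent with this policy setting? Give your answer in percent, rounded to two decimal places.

1 x = 6.47 − 2.59 − 3.23 − 0.5 × (3.23 − 1.73) = -0.1
x = -0.1 / 1 = -0.10

-0.10%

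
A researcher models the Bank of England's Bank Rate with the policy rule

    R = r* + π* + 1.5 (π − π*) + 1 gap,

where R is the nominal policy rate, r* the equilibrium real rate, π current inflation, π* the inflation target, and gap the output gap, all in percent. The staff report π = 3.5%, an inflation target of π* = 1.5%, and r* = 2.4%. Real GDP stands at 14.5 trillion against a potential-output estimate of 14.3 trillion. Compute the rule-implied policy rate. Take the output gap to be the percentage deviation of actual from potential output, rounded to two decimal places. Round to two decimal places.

Output gap = 100 × (14.5 − 14.3) / 14.3 = 1.40%.
R = 2.40 + 1.50 + 1.5 × (3.50 − 1.50) + 1 × 1.40
   = 2.40 + 1.5 + 3 + 1.4 = 8.30

8.30%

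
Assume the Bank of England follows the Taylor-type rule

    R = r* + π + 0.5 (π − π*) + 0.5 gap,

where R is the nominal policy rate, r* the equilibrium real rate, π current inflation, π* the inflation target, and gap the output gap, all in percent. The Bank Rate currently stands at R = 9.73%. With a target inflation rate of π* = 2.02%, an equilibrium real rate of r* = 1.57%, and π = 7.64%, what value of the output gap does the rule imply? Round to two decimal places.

-4.58%

0.5 gap = 9.73 − 1.57 − 7.64 − 0.5 × (7.64 − 2.02) = -2.29
gap = -2.29 / 0.5 = -4.58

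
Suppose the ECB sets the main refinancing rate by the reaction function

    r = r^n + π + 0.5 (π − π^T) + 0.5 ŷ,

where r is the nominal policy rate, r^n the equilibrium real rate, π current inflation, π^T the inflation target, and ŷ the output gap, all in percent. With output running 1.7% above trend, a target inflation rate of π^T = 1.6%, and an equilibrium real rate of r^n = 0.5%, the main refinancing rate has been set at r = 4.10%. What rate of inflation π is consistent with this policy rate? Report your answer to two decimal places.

Output 1.7% above potential → ŷ = 1.7.
Collecting π: r = r^n + (1 + 0.5) π − 0.5 π^T + 0.5 ŷ
1.5 π = 4.10 − 0.5 + 0.5 × 1.6 − 0.5 × 1.7 = 3.55
π = 3.55 / 1.5 = 2.37

2.37%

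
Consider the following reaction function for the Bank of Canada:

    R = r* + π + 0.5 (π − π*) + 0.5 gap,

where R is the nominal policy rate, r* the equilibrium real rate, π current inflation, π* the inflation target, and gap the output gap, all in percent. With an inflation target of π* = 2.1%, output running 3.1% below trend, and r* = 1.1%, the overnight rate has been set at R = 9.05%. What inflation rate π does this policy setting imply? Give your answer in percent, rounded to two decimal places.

Output 3.1% below potential → gap = -3.1.
Collecting π: R = r* + (1 + 0.5) π − 0.5 π* + 0.5 gap
1.5 π = 9.05 − 1.1 + 0.5 × 2.1 − 0.5 × (-3.1) = 10.55
π = 10.55 / 1.5 = 7.03

7.03%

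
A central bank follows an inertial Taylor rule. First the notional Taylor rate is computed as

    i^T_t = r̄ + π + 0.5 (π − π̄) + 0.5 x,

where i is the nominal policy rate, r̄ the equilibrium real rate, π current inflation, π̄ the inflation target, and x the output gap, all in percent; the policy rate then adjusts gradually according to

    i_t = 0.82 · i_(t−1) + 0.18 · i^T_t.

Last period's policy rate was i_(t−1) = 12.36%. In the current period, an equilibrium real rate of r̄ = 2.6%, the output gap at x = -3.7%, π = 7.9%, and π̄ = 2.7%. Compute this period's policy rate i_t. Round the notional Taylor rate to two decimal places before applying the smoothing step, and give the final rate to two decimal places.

i^T_t = 2.6 + 7.9 + 0.5 × (7.9 − 2.7) + 0.5 × (-3.7)
   = 2.6 + 7.9 + 2.6 − 1.85 = 11.25
i_t = 0.82 × 12.36 + 0.18 × 11.25 = 10.1352 + 2.025 = 12.16

12.16%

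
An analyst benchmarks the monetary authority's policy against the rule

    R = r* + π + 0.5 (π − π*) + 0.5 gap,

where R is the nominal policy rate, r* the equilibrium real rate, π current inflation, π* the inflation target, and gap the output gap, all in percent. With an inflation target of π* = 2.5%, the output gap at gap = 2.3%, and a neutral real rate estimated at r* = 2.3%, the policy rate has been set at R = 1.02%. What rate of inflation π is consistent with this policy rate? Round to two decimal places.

-0.79%

Collecting π: R = r* + (1 + 0.5) π − 0.5 π* + 0.5 gap
1.5 π = 1.02 − 2.3 + 0.5 × 2.5 − 0.5 × 2.3 = -1.18
π = -1.18 / 1.5 = -0.79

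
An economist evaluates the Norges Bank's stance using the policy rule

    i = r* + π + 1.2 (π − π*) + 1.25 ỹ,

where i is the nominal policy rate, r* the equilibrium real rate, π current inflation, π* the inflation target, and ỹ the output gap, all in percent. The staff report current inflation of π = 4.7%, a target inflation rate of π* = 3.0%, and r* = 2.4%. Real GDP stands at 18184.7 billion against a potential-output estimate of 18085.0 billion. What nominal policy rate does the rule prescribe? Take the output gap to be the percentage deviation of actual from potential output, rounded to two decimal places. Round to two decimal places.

9.83%

Output gap = 100 × (18184.7 − 18085.0) / 18085.0 = 0.55%.
i = 2.40 + 4.70 + 1.2 × (4.70 − 3.00) + 1.25 × 0.55
   = 2.40 + 4.7 + 2.04 + 0.6875 = 9.83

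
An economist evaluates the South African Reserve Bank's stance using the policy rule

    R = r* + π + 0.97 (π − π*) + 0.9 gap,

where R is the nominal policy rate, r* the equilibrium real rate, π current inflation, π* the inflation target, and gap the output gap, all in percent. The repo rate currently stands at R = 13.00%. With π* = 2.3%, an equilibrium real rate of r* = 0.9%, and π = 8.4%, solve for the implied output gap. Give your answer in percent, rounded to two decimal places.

-2.46%

0.9 gap = 13.00 − 0.9 − 8.4 − 0.97 × (8.4 − 2.3) = -2.217
gap = -2.217 / 0.9 = -2.46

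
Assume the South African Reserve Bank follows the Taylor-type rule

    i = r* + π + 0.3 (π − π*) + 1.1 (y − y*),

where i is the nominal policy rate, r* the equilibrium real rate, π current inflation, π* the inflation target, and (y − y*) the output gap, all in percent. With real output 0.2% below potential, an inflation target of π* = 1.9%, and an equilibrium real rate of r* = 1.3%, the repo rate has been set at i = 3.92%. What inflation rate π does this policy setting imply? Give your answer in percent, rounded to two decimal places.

Output 0.2% below potential → (y − y*) = -0.2.
Collecting π: i = r* + (1 + 0.3) π − 0.3 π* + 1.1 (y − y*)
1.3 π = 3.92 − 1.3 + 0.3 × 1.9 − 1.1 × (-0.2) = 3.41
π = 3.41 / 1.3 = 2.62

2.62%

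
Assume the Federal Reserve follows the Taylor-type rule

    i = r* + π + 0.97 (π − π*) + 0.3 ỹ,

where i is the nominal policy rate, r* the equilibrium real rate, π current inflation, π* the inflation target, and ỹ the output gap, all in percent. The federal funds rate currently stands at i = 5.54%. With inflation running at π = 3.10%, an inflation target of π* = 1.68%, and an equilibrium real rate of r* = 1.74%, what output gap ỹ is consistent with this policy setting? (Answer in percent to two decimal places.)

0.3 ỹ = 5.54 − 1.74 − 3.10 − 0.97 × (3.10 − 1.68) = -0.6774
ỹ = -0.6774 / 0.3 = -2.26

-2.26%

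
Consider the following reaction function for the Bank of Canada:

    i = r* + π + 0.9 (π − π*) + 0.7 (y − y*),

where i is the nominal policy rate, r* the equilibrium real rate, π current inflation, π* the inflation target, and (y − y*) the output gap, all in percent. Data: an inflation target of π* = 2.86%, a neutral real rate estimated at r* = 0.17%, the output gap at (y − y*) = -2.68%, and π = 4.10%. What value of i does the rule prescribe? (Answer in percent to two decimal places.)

i = 0.17 + 4.10 + 0.9 × (4.10 − 2.86) + 0.7 × (-2.68)
   = 0.17 + 4.1 + 1.116 − 1.876 = 3.51

3.51%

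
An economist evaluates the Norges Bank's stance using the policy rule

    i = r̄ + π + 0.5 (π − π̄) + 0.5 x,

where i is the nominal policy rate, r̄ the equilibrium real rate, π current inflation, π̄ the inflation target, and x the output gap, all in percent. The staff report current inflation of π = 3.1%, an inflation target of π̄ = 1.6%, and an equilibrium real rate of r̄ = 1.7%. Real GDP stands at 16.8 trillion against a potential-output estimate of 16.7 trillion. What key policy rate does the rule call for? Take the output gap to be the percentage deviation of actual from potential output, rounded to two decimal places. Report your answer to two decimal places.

Output gap = 100 × (16.8 − 16.7) / 16.7 = 0.60%.
i = 1.70 + 3.10 + 0.5 × (3.10 − 1.60) + 0.5 × 0.60
   = 1.70 + 3.1 + 0.75 + 0.3 = 5.85

5.85%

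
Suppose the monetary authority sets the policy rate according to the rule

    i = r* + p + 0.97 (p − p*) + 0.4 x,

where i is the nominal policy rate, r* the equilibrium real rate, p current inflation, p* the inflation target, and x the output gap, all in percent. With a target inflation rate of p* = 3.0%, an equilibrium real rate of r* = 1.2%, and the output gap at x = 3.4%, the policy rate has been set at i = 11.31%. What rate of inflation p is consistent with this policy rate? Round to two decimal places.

Collecting p: i = r* + (1 + 0.97) p − 0.97 p* + 0.4 x
1.97 p = 11.31 − 1.2 + 0.97 × 3.0 − 0.4 × 3.4 = 11.66
p = 11.66 / 1.97 = 5.92

5.92%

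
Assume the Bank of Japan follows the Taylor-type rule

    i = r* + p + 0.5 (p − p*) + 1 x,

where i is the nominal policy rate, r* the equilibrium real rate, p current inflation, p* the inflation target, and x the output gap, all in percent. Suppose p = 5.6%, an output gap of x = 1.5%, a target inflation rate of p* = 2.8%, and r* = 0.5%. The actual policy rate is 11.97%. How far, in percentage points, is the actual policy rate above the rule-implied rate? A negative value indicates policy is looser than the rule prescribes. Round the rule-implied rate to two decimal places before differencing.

2.97 pp

i = 0.5 + 5.6 + 0.5 × (5.6 − 2.8) + 1 × 1.5
   = 0.5 + 5.6 + 1.4 + 1.5 = 9.00
Deviation = 11.97 − 9.00 = 2.97 pp.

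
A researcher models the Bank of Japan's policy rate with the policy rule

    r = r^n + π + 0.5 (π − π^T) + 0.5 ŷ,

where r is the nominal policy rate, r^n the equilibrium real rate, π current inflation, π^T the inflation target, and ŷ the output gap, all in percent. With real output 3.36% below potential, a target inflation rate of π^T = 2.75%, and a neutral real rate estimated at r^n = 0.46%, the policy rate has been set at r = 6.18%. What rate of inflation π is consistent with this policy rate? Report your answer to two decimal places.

Output 3.36% below potential → ŷ = -3.36.
Collecting π: r = r^n + (1 + 0.5) π − 0.5 π^T + 0.5 ŷ
1.5 π = 6.18 − 0.46 + 0.5 × 2.75 − 0.5 × (-3.36) = 8.775
π = 8.775 / 1.5 = 5.85

5.85%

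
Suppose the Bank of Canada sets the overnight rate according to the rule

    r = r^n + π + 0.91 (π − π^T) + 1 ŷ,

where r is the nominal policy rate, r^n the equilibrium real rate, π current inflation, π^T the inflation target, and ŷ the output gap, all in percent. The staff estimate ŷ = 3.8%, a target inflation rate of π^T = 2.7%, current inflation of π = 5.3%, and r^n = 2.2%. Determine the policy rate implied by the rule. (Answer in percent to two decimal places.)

r = 2.2 + 5.3 + 0.91 × (5.3 − 2.7) + 1 × 3.8
   = 2.2 + 5.3 + 2.366 + 3.8 = 13.67

13.67%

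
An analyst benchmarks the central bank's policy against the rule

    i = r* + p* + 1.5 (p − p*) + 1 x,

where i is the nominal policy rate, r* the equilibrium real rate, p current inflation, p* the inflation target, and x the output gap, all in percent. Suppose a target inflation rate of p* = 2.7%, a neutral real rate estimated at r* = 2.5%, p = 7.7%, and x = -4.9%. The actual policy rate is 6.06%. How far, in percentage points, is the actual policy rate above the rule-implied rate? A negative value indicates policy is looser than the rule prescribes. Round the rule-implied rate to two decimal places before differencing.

i = 2.5 + 2.7 + 1.5 × (7.7 − 2.7) + 1 × (-4.9)
   = 2.5 + 2.7 + 7.5 − 4.9 = 7.80
Deviation = 6.06 − 7.80 = -1.74 pp.

-1.74 pp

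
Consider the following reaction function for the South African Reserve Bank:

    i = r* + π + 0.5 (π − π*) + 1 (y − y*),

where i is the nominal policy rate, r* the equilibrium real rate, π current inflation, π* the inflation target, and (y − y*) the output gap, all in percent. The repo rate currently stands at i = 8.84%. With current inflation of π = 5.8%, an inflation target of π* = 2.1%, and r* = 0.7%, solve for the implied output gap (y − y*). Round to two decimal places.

0.49%

1 (y − y*) = 8.84 − 0.7 − 5.8 − 0.5 × (5.8 − 2.1) = 0.49
(y − y*) = 0.49 / 1 = 0.49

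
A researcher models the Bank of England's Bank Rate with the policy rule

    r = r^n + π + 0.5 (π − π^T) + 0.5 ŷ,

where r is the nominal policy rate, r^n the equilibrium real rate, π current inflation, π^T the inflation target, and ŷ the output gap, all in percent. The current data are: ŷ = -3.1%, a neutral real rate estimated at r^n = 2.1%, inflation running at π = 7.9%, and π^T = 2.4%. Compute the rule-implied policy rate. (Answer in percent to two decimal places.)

11.20%

r = 2.1 + 7.9 + 0.5 × (7.9 − 2.4) + 0.5 × (-3.1)
   = 2.1 + 7.9 + 2.75 − 1.55 = 11.20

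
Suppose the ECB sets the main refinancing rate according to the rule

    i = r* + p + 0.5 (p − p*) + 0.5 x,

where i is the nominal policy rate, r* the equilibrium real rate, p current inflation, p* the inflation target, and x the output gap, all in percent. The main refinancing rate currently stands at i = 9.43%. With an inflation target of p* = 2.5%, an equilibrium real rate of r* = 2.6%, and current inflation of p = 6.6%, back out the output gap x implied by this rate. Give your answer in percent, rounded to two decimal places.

-3.64%

0.5 x = 9.43 − 2.6 − 6.6 − 0.5 × (6.6 − 2.5) = -1.82
x = -1.82 / 0.5 = -3.64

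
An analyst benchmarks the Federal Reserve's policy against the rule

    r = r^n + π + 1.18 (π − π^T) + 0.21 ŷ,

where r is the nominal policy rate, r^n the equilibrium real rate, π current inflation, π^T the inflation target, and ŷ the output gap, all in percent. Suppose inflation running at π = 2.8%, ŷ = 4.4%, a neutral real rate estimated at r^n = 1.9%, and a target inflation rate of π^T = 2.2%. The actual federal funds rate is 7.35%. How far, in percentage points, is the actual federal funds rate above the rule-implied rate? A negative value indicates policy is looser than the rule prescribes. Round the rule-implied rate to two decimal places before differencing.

r = 1.9 + 2.8 + 1.18 × (2.8 − 2.2) + 0.21 × 4.4
   = 1.9 + 2.8 + 0.708 + 0.924 = 6.33
Deviation = 7.35 − 6.33 = 1.02 pp.

1.02 pp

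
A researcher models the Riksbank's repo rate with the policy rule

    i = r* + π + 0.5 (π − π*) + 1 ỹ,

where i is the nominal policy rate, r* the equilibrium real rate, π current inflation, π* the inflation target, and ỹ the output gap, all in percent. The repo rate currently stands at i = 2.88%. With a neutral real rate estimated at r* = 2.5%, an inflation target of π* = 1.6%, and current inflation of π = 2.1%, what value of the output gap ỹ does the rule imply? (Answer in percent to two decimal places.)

1 ỹ = 2.88 − 2.5 − 2.1 − 0.5 × (2.1 − 1.6) = -1.97
ỹ = -1.97 / 1 = -1.97

-1.97%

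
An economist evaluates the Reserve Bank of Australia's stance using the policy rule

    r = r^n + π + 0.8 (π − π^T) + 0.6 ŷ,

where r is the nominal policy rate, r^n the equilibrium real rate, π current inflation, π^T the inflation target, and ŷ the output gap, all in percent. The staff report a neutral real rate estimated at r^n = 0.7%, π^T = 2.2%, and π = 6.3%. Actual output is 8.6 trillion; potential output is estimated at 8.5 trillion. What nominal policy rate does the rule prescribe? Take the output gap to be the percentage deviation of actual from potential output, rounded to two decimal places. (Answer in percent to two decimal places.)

10.99%

Output gap = 100 × (8.6 − 8.5) / 8.5 = 1.18%.
r = 0.70 + 6.30 + 0.8 × (6.30 − 2.20) + 0.6 × 1.18
   = 0.70 + 6.3 + 3.28 + 0.708 = 10.99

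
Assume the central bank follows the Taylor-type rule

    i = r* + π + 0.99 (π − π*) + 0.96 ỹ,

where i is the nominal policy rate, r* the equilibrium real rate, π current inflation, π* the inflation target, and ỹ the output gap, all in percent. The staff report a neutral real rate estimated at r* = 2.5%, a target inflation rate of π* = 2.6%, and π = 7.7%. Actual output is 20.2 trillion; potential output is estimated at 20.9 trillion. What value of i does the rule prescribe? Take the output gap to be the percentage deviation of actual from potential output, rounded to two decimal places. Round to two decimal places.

12.03%

Output gap = 100 × (20.2 − 20.9) / 20.9 = -3.35%.
i = 2.50 + 7.70 + 0.99 × (7.70 − 2.60) + 0.96 × (-3.35)
   = 2.50 + 7.7 + 5.049 − 3.216 = 12.03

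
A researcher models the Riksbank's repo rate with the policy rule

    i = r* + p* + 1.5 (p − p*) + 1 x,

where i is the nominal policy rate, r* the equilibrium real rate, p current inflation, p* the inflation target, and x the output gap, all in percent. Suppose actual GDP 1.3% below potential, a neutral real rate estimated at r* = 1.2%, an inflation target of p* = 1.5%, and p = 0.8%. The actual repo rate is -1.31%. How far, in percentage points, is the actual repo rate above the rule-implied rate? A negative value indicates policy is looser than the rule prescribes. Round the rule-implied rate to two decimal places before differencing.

Output 1.3% below potential → x = -1.3.
i = 1.2 + 1.5 + 1.5 × (0.8 − 1.5) + 1 × (-1.3)
   = 1.2 + 1.5 − 1.05 − 1.3 = 0.35
Deviation = -1.31 − 0.35 = -1.66 pp.

-1.66 pp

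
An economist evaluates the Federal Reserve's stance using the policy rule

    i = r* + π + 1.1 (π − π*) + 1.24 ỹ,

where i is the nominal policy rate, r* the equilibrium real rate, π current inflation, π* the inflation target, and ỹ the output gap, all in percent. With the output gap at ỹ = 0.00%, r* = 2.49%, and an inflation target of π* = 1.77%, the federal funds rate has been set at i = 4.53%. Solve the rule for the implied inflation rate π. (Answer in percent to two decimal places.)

1.90%

Collecting π: i = r* + (1 + 1.1) π − 1.1 π* + 1.24 ỹ
2.1 π = 4.53 − 2.49 + 1.1 × 1.77 − 1.24 × 0.00 = 3.987
π = 3.987 / 2.1 = 1.90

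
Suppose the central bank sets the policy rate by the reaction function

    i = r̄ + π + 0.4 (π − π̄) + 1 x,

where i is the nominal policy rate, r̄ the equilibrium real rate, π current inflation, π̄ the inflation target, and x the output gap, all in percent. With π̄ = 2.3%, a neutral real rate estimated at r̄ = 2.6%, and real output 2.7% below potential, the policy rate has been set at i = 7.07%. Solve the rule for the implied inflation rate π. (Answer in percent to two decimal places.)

5.78%

Output 2.7% below potential → x = -2.7.
Collecting π: i = r̄ + (1 + 0.4) π − 0.4 π̄ + 1 x
1.4 π = 7.07 − 2.6 + 0.4 × 2.3 − 1 × (-2.7) = 8.09
π = 8.09 / 1.4 = 5.78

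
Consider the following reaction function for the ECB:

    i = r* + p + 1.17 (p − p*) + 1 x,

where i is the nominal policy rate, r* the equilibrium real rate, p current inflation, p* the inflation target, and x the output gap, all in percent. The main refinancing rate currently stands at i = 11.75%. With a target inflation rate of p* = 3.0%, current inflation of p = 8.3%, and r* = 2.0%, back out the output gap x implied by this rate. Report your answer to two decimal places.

-4.75%

1 x = 11.75 − 2.0 − 8.3 − 1.17 × (8.3 − 3.0) = -4.751
x = -4.751 / 1 = -4.75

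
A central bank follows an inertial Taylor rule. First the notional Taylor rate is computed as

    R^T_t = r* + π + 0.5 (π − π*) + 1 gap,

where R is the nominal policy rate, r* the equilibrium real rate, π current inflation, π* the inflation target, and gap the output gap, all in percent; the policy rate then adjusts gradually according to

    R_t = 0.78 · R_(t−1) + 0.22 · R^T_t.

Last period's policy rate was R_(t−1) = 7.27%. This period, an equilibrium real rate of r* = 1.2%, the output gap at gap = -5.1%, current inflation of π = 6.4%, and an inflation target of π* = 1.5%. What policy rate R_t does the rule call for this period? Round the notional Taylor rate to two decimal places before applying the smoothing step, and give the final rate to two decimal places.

R^T_t = 1.2 + 6.4 + 0.5 × (6.4 − 1.5) + 1 × (-5.1)
   = 1.2 + 6.4 + 2.45 − 5.1 = 4.95
R_t = 0.78 × 7.27 + 0.22 × 4.95 = 5.6706 + 1.089 = 6.76

6.76%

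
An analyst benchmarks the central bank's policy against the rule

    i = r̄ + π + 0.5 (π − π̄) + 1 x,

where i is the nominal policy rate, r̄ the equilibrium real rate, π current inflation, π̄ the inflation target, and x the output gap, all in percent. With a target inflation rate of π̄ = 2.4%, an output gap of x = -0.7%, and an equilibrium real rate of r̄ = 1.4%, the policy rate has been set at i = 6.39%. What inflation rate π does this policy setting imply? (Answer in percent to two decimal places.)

4.59%

Collecting π: i = r̄ + (1 + 0.5) π − 0.5 π̄ + 1 x
1.5 π = 6.39 − 1.4 + 0.5 × 2.4 − 1 × (-0.7) = 6.89
π = 6.89 / 1.5 = 4.59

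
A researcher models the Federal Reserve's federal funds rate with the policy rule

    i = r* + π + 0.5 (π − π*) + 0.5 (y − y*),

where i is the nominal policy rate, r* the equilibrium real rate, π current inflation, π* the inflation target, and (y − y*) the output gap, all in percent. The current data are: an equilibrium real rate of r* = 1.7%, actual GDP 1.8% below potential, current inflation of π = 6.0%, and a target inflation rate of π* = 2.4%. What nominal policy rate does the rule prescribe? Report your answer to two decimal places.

Output 1.8% below potential → (y − y*) = -1.8.
i = 1.7 + 6.0 + 0.5 × (6.0 − 2.4) + 0.5 × (-1.8)
   = 1.7 + 6 + 1.8 − 0.9 = 8.60

8.60%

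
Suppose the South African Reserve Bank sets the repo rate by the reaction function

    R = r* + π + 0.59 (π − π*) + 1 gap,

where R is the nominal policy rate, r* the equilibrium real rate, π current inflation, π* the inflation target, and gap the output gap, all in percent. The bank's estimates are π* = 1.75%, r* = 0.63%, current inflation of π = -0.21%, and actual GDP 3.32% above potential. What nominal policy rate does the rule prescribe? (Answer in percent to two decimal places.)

Output 3.32% above potential → gap = 3.32.
R = 0.63 + (-0.21) + 0.59 × (-0.21 − 1.75) + 1 × 3.32
   = 0.63 − 0.21 − 1.1564 + 3.32 = 2.58

2.58%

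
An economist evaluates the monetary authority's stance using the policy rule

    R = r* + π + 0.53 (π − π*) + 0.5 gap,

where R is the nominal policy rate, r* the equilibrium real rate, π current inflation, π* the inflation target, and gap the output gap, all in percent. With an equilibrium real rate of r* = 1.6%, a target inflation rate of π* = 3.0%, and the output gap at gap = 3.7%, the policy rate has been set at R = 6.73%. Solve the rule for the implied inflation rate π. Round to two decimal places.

3.18%

Collecting π: R = r* + (1 + 0.53) π − 0.53 π* + 0.5 gap
1.53 π = 6.73 − 1.6 + 0.53 × 3.0 − 0.5 × 3.7 = 4.87
π = 4.87 / 1.53 = 3.18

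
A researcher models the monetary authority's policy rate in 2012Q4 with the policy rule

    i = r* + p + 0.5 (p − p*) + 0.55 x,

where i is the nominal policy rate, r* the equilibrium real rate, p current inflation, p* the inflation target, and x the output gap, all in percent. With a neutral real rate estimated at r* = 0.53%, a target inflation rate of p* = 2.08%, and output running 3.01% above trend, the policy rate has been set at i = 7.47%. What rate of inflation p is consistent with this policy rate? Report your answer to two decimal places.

4.22%

Output 3.01% above potential → x = 3.01.
Collecting p: i = r* + (1 + 0.5) p − 0.5 p* + 0.55 x
1.5 p = 7.47 − 0.53 + 0.5 × 2.08 − 0.55 × 3.01 = 6.3245
p = 6.3245 / 1.5 = 4.22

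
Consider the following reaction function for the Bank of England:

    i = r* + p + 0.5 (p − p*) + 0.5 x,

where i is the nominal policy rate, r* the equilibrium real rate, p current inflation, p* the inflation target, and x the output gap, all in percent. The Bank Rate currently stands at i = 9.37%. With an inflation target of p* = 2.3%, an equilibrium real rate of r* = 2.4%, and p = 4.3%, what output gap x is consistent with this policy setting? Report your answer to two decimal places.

0.5 x = 9.37 − 2.4 − 4.3 − 0.5 × (4.3 − 2.3) = 1.67
x = 1.67 / 0.5 = 3.34

3.34%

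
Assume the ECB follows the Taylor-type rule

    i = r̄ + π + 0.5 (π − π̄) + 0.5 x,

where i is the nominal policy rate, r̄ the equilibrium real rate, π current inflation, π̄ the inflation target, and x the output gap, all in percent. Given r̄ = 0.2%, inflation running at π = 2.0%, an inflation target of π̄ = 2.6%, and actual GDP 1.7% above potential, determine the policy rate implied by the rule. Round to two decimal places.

Output 1.7% above potential → x = 1.7.
i = 0.2 + 2.0 + 0.5 × (2.0 − 2.6) + 0.5 × 1.7
   = 0.2 + 2 − 0.3 + 0.85 = 2.75

2.75%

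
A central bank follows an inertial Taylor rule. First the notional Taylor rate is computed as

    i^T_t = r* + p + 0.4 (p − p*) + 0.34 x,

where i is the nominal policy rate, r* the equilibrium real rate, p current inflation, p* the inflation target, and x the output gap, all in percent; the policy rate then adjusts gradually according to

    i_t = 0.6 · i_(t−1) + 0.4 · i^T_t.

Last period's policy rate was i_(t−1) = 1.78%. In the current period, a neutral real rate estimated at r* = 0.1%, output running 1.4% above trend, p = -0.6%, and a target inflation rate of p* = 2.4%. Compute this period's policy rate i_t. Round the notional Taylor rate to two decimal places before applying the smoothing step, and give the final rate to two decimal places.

Output 1.4% above potential → x = 1.4.
i^T_t = 0.1 + (-0.6) + 0.4 × (-0.6 − 2.4) + 0.34 × 1.4
   = 0.1 − 0.6 − 1.2 + 0.476 = -1.22
i_t = 0.6 × 1.78 + 0.4 × (-1.22) = 1.068 − 0.488 = 0.58

0.58%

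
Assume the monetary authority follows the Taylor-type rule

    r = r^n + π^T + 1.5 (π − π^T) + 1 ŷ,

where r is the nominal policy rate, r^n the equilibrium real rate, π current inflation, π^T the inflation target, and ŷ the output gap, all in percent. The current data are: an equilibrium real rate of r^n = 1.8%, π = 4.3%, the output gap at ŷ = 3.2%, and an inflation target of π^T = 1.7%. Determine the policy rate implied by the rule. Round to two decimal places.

r = 1.8 + 1.7 + 1.5 × (4.3 − 1.7) + 1 × 3.2
   = 1.8 + 1.7 + 3.9 + 3.2 = 10.60

10.60%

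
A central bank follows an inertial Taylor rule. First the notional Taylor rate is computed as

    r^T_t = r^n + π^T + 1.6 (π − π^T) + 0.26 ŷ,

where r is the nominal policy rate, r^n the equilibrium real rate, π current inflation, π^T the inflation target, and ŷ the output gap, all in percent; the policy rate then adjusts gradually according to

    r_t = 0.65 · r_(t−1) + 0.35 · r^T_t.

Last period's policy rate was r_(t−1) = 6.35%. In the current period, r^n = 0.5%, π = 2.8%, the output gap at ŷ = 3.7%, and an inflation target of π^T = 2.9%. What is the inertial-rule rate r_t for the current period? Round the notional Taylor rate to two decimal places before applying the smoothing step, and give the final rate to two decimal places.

5.60%

r^T_t = 0.5 + 2.9 + 1.6 × (2.8 − 2.9) + 0.26 × 3.7
   = 0.5 + 2.9 − 0.16 + 0.962 = 4.20
r_t = 0.65 × 6.35 + 0.35 × 4.20 = 4.1275 + 1.47 = 5.60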